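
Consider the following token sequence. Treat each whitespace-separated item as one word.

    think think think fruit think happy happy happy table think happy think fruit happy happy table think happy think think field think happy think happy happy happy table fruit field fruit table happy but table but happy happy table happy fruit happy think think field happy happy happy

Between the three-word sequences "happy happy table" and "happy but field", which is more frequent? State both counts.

"happy happy table" (4 vs 0)

"happy happy table": 4 occurrences
"happy but field": 0 occurrences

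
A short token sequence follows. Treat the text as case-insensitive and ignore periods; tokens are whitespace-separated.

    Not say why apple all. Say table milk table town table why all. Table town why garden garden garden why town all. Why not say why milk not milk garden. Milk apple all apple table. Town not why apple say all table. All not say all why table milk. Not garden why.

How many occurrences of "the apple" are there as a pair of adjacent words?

Scanning the 51 overlapping bigram windows for "the apple":
  (none found)

0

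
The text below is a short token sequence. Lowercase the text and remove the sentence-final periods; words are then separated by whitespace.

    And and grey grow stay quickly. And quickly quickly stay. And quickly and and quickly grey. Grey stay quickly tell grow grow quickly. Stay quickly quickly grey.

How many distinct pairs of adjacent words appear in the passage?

27 tokens → 26 bigram windows in total.
Repeated bigrams (each contributes count−1 duplicates):
  and quickly: 3
  stay quickly: 3
  and and: 2
  quickly and: 2
  quickly grey: 2
  quickly quickly: 2
  quickly stay: 2
9 duplicate windows → 26 − 9 = 17 distinct.

17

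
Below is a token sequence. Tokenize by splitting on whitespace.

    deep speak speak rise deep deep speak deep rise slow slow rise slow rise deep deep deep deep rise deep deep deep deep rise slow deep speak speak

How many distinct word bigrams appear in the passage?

28 tokens → 27 bigram windows in total.
Repeated bigrams (each contributes count−1 duplicates):
  deep deep: 7
  deep rise: 3
  deep speak: 3
  rise deep: 3
  rise slow: 3
  slow rise: 2
  speak speak: 2
16 duplicate windows → 27 − 16 = 11 distinct.

11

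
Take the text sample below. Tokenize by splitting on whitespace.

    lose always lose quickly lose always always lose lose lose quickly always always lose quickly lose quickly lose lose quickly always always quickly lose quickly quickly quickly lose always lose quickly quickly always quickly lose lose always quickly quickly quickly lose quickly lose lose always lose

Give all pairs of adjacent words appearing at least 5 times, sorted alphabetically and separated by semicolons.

Bigram counts meeting the condition (at least 5 times):
  always lose: 5
  lose always: 5
  lose lose: 5
  lose quickly: 8
  quickly lose: 8
  quickly quickly: 5

always lose; lose always; lose lose; lose quickly; quickly lose; quickly quickly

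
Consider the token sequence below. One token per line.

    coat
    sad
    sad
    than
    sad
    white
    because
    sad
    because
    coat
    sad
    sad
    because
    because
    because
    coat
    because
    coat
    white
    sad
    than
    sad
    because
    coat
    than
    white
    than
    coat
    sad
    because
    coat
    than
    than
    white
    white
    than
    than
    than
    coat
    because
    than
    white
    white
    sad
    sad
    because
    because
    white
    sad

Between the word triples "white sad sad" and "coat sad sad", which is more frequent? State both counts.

"coat sad sad" (2 vs 1)

"white sad sad": 1 occurrence
"coat sad sad": 2 occurrences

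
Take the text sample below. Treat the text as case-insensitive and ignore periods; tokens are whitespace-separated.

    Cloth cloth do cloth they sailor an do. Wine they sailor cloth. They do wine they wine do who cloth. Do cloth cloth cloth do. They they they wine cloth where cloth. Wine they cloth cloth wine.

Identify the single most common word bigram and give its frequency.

"cloth cloth", 4 times

Bigram frequencies (highest first):
  cloth cloth: 4
  cloth do: 3
  wine they: 3
  do cloth: 2
  cloth they: 2
  they sailor: 2
  … (16 more, each ≤ 2)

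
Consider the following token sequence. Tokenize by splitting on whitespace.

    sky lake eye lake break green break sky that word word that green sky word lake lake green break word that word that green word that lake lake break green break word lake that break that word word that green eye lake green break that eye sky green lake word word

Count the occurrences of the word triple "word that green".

Scanning the 49 overlapping trigram windows for "word that green":
  position 11–13: word that green
  position 22–24: word that green
  position 38–40: word that green

3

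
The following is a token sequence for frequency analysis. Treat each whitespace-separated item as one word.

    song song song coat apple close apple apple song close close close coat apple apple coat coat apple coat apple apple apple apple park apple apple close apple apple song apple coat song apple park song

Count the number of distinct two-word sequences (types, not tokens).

17

36 tokens → 35 bigram windows in total.
Repeated bigrams (each contributes count−1 duplicates):
  apple apple: 7
  coat apple: 4
  apple coat: 3
  apple close: 2
  apple park: 2
  apple song: 2
  close apple: 2
  close close: 2
  … (2 more repeated)
18 duplicate windows → 35 − 18 = 17 distinct.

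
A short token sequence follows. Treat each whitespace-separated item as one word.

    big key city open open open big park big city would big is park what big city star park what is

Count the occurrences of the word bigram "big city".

2

Scanning the 20 overlapping bigram windows for "big city":
  position 9–10: big city
  position 16–17: big city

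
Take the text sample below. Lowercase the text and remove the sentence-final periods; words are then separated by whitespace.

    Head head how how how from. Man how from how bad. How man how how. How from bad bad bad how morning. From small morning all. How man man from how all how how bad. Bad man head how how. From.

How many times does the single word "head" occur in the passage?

3

Scanning the 41 tokens for "head":
  position 1: head
  position 2: head
  position 38: head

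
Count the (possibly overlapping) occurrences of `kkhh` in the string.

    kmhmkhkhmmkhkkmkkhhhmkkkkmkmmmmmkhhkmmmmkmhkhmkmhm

Sliding a length-4 window over the 50 characters (47 positions):
  position 16–19: kkhh

1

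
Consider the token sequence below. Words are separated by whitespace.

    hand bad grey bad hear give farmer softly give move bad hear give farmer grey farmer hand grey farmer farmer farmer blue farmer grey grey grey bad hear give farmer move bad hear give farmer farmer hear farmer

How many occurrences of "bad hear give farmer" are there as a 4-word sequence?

4

Scanning the 35 overlapping 4-gram windows for "bad hear give farmer":
  position 4–7: bad hear give farmer
  position 11–14: bad hear give farmer
  position 27–30: bad hear give farmer
  position 32–35: bad hear give farmer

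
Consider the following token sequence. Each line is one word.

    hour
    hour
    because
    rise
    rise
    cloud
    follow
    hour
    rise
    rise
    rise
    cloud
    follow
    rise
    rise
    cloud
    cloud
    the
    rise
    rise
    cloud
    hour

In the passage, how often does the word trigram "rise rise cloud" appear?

Scanning the 20 overlapping trigram windows for "rise rise cloud":
  position 4–6: rise rise cloud
  position 10–12: rise rise cloud
  position 14–16: rise rise cloud
  position 19–21: rise rise cloud

4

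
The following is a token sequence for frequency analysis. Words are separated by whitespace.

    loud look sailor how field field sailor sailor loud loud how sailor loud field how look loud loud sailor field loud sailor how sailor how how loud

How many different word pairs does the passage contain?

20

27 tokens → 26 bigram windows in total.
Repeated bigrams (each contributes count−1 duplicates):
  sailor how: 3
  how sailor: 2
  loud loud: 2
  loud sailor: 2
  sailor loud: 2
6 duplicate windows → 26 − 6 = 20 distinct.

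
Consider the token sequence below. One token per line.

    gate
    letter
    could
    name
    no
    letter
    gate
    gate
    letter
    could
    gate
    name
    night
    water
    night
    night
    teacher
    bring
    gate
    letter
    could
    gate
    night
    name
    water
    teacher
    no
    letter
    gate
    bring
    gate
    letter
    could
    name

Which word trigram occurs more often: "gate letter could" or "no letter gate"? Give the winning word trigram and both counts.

"gate letter could": 4 occurrences
"no letter gate": 2 occurrences

"gate letter could" (4 vs 2)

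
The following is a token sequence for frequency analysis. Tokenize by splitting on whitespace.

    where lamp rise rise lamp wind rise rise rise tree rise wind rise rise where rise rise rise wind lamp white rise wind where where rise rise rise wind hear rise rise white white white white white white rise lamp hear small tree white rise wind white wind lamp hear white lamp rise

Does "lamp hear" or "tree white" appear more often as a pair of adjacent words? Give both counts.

"lamp hear": 2 occurrences
"tree white": 1 occurrence

"lamp hear" (2 vs 1)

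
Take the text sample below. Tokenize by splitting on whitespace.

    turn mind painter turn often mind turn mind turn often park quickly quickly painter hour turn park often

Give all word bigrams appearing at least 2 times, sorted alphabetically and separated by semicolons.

mind turn; turn mind; turn often

Bigram counts meeting the condition (at least 2 times):
  mind turn: 2
  turn mind: 2
  turn often: 2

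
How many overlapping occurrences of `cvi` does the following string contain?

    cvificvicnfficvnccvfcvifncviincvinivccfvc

5

Sliding a length-3 window over the 41 characters (39 positions):
  position 1–3: cvi
  position 6–8: cvi
  position 21–23: cvi
  position 26–28: cvi
  position 31–33: cvi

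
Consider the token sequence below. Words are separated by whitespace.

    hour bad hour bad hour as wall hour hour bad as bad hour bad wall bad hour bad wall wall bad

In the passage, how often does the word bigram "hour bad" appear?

Scanning the 20 overlapping bigram windows for "hour bad":
  position 1–2: hour bad
  position 3–4: hour bad
  position 9–10: hour bad
  position 13–14: hour bad
  position 17–18: hour bad

5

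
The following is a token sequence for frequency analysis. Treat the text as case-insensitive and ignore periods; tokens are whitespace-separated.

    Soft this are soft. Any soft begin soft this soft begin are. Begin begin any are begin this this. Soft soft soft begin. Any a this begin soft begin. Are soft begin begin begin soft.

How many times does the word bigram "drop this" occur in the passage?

Scanning the 34 overlapping bigram windows for "drop this":
  (none found)

0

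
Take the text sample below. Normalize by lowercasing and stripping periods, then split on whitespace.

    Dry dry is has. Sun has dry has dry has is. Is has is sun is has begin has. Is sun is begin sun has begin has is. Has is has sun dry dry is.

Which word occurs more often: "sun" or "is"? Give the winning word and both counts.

"sun": 5 occurrences
"is": 10 occurrences

"is" (10 vs 5)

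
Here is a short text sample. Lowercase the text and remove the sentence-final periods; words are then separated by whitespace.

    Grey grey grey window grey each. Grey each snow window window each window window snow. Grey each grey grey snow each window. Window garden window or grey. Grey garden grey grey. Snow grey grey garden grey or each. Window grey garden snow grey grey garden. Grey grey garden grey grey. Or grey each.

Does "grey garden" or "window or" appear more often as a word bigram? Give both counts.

"grey garden": 5 occurrences
"window or": 1 occurrence

"grey garden" (5 vs 1)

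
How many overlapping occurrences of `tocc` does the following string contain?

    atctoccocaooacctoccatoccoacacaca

Sliding a length-4 window over the 32 characters (29 positions):
  position 4–7: tocc
  position 16–19: tocc
  position 21–24: tocc

3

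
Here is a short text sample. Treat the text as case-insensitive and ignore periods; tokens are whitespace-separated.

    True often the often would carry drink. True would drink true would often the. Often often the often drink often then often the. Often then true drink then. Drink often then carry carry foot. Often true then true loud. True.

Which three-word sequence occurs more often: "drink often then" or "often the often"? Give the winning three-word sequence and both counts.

"drink often then": 2 occurrences
"often the often": 4 occurrences

"often the often" (4 vs 2)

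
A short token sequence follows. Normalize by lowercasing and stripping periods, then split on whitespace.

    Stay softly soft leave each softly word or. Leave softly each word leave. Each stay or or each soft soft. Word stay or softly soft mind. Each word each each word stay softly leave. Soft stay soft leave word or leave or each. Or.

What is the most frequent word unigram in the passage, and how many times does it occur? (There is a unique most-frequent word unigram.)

Unigram frequencies (highest first):
  each: 8
  or: 7
  soft: 6
  leave: 6
  word: 6
  stay: 5
  … (2 more, each ≤ 5)

"each", 8 times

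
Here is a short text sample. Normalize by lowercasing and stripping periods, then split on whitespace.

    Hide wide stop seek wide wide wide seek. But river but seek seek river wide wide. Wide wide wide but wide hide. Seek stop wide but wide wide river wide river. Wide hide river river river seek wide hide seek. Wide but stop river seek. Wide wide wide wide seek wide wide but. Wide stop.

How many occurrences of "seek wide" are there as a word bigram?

Scanning the 54 overlapping bigram windows for "seek wide":
  position 4–5: seek wide
  position 37–38: seek wide
  position 40–41: seek wide
  position 45–46: seek wide
  position 50–51: seek wide

5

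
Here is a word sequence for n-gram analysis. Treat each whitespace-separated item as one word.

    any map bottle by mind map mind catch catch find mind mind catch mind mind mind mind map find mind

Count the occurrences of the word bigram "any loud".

0

Scanning the 19 overlapping bigram windows for "any loud":
  (none found)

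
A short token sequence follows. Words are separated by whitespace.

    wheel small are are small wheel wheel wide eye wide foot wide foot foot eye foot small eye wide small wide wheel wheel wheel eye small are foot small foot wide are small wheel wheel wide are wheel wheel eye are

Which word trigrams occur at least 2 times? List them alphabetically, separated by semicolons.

Trigram counts meeting the condition (at least 2 times):
  are small wheel: 2
  small wheel wheel: 2
  wheel wheel eye: 2
  wheel wheel wide: 2

are small wheel; small wheel wheel; wheel wheel eye; wheel wheel wide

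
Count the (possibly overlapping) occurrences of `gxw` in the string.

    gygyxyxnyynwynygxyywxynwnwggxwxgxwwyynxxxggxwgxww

Sliding a length-3 window over the 49 characters (47 positions):
  position 28–30: gxw
  position 32–34: gxw
  position 43–45: gxw
  position 46–48: gxw

4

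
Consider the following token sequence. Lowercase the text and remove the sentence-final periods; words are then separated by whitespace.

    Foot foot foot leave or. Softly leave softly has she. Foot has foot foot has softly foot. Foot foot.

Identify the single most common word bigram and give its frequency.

"foot foot", 5 times

Bigram frequencies (highest first):
  foot foot: 5
  foot has: 2
  foot leave: 1
  leave or: 1
  or softly: 1
  softly leave: 1
  … (7 more, each ≤ 1)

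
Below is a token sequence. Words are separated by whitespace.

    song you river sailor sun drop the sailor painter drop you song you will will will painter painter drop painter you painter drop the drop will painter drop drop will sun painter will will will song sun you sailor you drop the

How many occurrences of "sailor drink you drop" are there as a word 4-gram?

Scanning the 39 overlapping 4-gram windows for "sailor drink you drop":
  (none found)

0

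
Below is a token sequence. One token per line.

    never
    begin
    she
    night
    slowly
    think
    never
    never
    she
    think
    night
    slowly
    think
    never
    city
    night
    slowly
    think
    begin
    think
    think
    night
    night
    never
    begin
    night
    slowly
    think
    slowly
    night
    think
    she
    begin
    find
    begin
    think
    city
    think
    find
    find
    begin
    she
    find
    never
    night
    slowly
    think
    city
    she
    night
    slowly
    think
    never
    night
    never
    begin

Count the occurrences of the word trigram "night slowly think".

Scanning the 54 overlapping trigram windows for "night slowly think":
  position 4–6: night slowly think
  position 11–13: night slowly think
  position 16–18: night slowly think
  position 26–28: night slowly think
  position 45–47: night slowly think
  position 50–52: night slowly think

6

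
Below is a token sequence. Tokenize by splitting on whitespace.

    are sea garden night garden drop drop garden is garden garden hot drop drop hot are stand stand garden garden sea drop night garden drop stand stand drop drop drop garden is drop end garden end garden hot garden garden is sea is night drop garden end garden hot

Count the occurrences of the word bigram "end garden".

3

Scanning the 48 overlapping bigram windows for "end garden":
  position 34–35: end garden
  position 36–37: end garden
  position 47–48: end garden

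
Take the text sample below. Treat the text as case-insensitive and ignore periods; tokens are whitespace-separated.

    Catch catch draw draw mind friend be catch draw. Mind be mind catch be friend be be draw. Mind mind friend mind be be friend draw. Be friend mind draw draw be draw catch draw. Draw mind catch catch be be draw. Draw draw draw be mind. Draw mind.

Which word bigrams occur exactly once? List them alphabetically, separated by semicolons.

Bigram counts meeting the condition (exactly once):
  be catch: 1
  draw catch: 1
  friend draw: 1
  mind mind: 1

be catch; draw catch; friend draw; mind mind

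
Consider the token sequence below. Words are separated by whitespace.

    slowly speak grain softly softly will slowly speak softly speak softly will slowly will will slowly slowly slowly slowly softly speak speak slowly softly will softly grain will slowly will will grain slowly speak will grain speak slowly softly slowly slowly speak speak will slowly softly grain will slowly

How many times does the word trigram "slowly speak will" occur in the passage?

1

Scanning the 47 overlapping trigram windows for "slowly speak will":
  position 33–35: slowly speak will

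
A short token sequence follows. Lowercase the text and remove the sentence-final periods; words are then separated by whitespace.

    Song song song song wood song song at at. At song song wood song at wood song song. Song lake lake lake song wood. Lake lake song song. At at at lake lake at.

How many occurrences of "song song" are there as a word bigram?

8

Scanning the 33 overlapping bigram windows for "song song":
  position 1–2: song song
  position 2–3: song song
  position 3–4: song song
  position 6–7: song song
  position 11–12: song song
  position 17–18: song song
  position 18–19: song song
  position 27–28: song song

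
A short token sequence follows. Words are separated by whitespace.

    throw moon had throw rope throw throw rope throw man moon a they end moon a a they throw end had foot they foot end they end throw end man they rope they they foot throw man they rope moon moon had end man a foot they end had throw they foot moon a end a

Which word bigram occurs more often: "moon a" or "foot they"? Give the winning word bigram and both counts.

"moon a" (3 vs 2)

"moon a": 3 occurrences
"foot they": 2 occurrences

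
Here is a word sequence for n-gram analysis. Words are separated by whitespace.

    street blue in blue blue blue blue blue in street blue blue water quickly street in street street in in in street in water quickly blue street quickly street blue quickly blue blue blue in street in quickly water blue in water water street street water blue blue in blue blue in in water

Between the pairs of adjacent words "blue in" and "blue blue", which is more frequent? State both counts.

"blue blue" (9 vs 6)

"blue in": 6 occurrences
"blue blue": 9 occurrences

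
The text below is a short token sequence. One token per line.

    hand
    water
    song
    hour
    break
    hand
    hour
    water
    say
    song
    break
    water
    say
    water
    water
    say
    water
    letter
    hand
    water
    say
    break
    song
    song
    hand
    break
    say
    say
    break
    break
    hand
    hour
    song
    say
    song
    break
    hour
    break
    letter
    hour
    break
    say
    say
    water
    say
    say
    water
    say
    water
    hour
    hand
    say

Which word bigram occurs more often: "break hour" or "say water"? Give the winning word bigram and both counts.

"say water" (5 vs 1)

"break hour": 1 occurrence
"say water": 5 occurrences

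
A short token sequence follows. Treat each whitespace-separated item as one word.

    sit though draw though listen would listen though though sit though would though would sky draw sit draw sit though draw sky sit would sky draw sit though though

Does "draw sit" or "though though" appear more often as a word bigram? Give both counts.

"draw sit" (3 vs 2)

"draw sit": 3 occurrences
"though though": 2 occurrences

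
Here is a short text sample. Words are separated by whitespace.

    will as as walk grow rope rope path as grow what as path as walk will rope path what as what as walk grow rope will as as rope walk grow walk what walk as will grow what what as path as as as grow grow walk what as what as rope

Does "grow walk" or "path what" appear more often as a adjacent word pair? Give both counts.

"grow walk" (2 vs 1)

"grow walk": 2 occurrences
"path what": 1 occurrence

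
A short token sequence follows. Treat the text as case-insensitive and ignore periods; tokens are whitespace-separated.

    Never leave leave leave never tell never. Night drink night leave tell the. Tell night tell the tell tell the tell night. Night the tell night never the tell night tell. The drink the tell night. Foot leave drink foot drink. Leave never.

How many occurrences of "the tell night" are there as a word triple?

5

Scanning the 41 overlapping trigram windows for "the tell night":
  position 13–15: the tell night
  position 20–22: the tell night
  position 24–26: the tell night
  position 28–30: the tell night
  position 34–36: the tell night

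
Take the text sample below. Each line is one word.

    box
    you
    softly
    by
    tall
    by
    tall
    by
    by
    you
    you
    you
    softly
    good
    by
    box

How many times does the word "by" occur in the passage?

5

Scanning the 16 tokens for "by":
  position 4: by
  position 6: by
  position 8: by
  position 9: by
  position 15: by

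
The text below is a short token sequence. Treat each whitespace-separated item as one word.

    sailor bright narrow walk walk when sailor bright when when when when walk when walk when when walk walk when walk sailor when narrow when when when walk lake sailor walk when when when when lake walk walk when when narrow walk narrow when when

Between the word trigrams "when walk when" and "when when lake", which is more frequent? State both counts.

"when walk when" (2 vs 1)

"when walk when": 2 occurrences
"when when lake": 1 occurrence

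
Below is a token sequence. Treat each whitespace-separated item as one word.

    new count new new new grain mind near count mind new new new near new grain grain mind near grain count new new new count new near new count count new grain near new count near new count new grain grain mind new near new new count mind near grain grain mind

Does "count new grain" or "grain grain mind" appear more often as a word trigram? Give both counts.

"count new grain": 2 occurrences
"grain grain mind": 3 occurrences

"grain grain mind" (3 vs 2)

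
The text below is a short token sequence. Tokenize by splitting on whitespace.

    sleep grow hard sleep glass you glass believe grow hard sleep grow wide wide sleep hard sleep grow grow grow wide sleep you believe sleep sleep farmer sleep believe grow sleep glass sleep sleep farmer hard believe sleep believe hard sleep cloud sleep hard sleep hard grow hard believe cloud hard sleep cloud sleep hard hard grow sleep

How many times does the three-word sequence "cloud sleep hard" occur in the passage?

2

Scanning the 56 overlapping trigram windows for "cloud sleep hard":
  position 42–44: cloud sleep hard
  position 53–55: cloud sleep hard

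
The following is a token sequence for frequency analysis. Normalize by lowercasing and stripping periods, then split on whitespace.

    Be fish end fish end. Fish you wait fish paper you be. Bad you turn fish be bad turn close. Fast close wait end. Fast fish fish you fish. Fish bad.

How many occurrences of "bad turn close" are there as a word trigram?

1

Scanning the 29 overlapping trigram windows for "bad turn close":
  position 18–20: bad turn close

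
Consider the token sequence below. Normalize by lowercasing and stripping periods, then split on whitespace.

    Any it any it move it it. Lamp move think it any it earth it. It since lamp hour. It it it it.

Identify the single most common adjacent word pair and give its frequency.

Bigram frequencies (highest first):
  it it: 5
  any it: 3
  it any: 2
  it move: 1
  move it: 1
  it lamp: 1
  … (9 more, each ≤ 1)

"it it", 5 times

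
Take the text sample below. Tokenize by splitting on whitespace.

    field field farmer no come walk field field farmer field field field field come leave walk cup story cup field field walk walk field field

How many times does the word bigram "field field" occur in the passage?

7

Scanning the 24 overlapping bigram windows for "field field":
  position 1–2: field field
  position 7–8: field field
  position 10–11: field field
  position 11–12: field field
  position 12–13: field field
  position 20–21: field field
  position 24–25: field field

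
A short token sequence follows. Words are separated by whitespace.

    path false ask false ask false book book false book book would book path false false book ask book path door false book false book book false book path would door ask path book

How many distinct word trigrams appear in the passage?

34 tokens → 32 trigram windows in total.
Repeated trigrams (each contributes count−1 duplicates):
  book false book: 3
  false book book: 3
  book book false: 2
  false ask false: 2
6 duplicate windows → 32 − 6 = 26 distinct.

26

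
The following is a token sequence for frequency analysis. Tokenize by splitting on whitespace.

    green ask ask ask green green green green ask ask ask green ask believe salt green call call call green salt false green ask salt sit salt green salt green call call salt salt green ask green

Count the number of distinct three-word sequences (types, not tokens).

29

37 tokens → 35 trigram windows in total.
Repeated trigrams (each contributes count−1 duplicates):
  ask ask ask: 2
  ask ask green: 2
  green ask ask: 2
  green call call: 2
  green green green: 2
  salt green call: 2
6 duplicate windows → 35 − 6 = 29 distinct.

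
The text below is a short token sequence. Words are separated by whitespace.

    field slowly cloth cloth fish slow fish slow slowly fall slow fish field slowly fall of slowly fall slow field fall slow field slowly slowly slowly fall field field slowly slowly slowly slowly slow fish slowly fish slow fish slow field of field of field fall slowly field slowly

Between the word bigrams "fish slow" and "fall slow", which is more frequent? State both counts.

"fish slow": 4 occurrences
"fall slow": 3 occurrences

"fish slow" (4 vs 3)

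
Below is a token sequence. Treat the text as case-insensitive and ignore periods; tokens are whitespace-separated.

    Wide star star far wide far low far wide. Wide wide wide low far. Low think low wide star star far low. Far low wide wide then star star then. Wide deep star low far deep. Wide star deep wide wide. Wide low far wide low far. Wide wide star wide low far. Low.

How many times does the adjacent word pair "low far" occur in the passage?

7

Scanning the 53 overlapping bigram windows for "low far":
  position 7–8: low far
  position 13–14: low far
  position 22–23: low far
  position 34–35: low far
  position 43–44: low far
  position 46–47: low far
  position 52–53: low far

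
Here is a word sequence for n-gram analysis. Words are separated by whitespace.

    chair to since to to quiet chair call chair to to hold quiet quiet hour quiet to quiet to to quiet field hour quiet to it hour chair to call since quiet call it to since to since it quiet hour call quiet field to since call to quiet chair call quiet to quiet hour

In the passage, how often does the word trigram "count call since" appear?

0

Scanning the 53 overlapping trigram windows for "count call since":
  (none found)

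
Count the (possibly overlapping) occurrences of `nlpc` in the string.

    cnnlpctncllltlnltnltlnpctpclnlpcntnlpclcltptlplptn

Sliding a length-4 window over the 50 characters (47 positions):
  position 3–6: nlpc
  position 29–32: nlpc
  position 35–38: nlpc

3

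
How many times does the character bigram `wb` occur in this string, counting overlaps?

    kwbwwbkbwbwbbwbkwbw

6

Sliding a length-2 window over the 19 characters (18 positions):
  position 2–3: wb
  position 5–6: wb
  position 9–10: wb
  position 11–12: wb
  position 14–15: wb
  position 17–18: wb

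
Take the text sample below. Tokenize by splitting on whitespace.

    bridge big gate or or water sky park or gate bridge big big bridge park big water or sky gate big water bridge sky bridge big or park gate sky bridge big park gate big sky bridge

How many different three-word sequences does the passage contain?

37 tokens → 35 trigram windows in total.
Repeated trigrams (each contributes count−1 duplicates):
  sky bridge big: 2
1 duplicate windows → 35 − 1 = 34 distinct.

34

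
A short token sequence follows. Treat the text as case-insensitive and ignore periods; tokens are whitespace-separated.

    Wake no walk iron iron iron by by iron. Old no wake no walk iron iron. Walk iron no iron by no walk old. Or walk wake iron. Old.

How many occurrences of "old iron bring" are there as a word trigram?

Scanning the 27 overlapping trigram windows for "old iron bring":
  (none found)

0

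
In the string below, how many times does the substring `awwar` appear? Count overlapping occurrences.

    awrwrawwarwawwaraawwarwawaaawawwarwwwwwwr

4

Sliding a length-5 window over the 41 characters (37 positions):
  position 6–10: awwar
  position 12–16: awwar
  position 18–22: awwar
  position 30–34: awwar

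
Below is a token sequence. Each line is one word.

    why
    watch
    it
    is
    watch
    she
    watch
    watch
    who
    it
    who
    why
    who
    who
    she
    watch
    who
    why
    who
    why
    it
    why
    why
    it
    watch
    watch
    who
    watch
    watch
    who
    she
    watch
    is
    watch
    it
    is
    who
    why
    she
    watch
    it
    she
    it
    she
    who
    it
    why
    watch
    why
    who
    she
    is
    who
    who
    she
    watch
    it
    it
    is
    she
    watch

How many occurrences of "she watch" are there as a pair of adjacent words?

6

Scanning the 60 overlapping bigram windows for "she watch":
  position 6–7: she watch
  position 15–16: she watch
  position 31–32: she watch
  position 39–40: she watch
  position 55–56: she watch
  position 60–61: she watch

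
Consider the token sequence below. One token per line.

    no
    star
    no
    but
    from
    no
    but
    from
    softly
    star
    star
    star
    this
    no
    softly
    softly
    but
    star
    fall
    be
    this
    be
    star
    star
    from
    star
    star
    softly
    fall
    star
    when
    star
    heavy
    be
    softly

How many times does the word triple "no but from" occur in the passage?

2

Scanning the 33 overlapping trigram windows for "no but from":
  position 3–5: no but from
  position 6–8: no but from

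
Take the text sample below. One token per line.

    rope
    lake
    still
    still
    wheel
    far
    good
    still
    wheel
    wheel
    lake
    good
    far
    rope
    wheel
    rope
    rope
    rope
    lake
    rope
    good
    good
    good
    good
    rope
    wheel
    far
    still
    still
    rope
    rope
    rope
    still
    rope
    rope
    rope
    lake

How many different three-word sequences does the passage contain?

30

37 tokens → 35 trigram windows in total.
Repeated trigrams (each contributes count−1 duplicates):
  rope rope rope: 3
  good good good: 2
  rope rope lake: 2
  still rope rope: 2
5 duplicate windows → 35 − 5 = 30 distinct.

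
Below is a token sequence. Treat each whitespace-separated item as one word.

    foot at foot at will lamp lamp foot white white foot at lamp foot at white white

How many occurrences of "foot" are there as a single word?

5

Scanning the 17 tokens for "foot":
  position 1: foot
  position 3: foot
  position 8: foot
  position 11: foot
  position 14: foot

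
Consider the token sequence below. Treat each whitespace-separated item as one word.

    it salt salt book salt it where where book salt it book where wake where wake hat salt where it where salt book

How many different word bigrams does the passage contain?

23 tokens → 22 bigram windows in total.
Repeated bigrams (each contributes count−1 duplicates):
  book salt: 2
  it where: 2
  salt book: 2
  salt it: 2
  where wake: 2
5 duplicate windows → 22 − 5 = 17 distinct.

17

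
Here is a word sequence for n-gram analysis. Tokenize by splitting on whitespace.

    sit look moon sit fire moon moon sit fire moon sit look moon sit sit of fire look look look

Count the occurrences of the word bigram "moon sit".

4

Scanning the 19 overlapping bigram windows for "moon sit":
  position 3–4: moon sit
  position 7–8: moon sit
  position 10–11: moon sit
  position 13–14: moon sit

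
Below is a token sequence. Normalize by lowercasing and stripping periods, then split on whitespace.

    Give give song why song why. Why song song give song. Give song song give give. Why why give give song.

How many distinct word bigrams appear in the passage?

9

21 tokens → 20 bigram windows in total.
Repeated bigrams (each contributes count−1 duplicates):
  give song: 4
  give give: 3
  song give: 3
  song song: 2
  song why: 2
  why song: 2
  why why: 2
11 duplicate windows → 20 − 11 = 9 distinct.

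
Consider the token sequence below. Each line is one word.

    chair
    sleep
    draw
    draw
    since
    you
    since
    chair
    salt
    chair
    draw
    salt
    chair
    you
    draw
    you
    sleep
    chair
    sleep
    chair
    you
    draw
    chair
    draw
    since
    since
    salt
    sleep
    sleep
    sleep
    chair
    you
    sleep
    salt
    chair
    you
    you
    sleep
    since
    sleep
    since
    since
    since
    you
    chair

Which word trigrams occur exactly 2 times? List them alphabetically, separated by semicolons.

chair you draw; salt chair you; sleep chair you

Trigram counts meeting the condition (exactly 2 times):
  chair you draw: 2
  salt chair you: 2
  sleep chair you: 2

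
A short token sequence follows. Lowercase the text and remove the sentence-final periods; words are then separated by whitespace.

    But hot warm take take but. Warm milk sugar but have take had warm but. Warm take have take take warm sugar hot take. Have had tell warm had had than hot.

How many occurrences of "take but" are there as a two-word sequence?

Scanning the 31 overlapping bigram windows for "take but":
  position 5–6: take but

1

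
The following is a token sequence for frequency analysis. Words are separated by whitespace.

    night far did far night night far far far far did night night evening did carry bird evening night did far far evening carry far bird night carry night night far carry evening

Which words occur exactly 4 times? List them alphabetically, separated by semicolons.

carry; did; evening

Unigram counts meeting the condition (exactly 4 times):
  carry: 4
  did: 4
  evening: 4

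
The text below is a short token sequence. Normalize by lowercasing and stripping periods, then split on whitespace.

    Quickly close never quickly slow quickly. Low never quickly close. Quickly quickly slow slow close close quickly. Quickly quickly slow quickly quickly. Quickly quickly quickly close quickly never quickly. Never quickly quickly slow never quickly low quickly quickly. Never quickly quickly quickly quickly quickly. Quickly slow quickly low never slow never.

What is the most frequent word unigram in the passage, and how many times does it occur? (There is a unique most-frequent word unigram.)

Unigram frequencies (highest first):
  quickly: 28
  never: 8
  slow: 7
  close: 5
  low: 3

"quickly", 28 times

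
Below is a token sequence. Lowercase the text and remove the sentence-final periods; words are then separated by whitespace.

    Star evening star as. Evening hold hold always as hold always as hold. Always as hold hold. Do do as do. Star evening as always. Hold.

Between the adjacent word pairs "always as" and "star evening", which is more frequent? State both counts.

"always as": 3 occurrences
"star evening": 2 occurrences

"always as" (3 vs 2)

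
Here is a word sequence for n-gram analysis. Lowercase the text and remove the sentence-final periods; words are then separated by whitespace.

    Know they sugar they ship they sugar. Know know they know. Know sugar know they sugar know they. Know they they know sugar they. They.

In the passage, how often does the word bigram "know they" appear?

Scanning the 24 overlapping bigram windows for "know they":
  position 1–2: know they
  position 9–10: know they
  position 14–15: know they
  position 17–18: know they
  position 19–20: know they

5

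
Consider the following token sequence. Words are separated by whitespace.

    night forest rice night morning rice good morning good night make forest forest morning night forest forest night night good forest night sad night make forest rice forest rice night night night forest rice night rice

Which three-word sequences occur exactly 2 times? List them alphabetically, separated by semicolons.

Trigram counts meeting the condition (exactly 2 times):
  night forest rice: 2
  night make forest: 2

night forest rice; night make forest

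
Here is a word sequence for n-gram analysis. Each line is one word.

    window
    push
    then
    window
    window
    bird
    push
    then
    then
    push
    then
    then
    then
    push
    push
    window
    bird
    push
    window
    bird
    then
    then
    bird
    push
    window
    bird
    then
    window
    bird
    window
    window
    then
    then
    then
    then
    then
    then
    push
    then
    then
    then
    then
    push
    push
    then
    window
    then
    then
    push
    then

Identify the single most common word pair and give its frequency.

"then then", 13 times

Bigram frequencies (highest first):
  then then: 13
  push then: 6
  window bird: 5
  then push: 5
  then window: 3
  bird push: 3
  … (8 more, each ≤ 3)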